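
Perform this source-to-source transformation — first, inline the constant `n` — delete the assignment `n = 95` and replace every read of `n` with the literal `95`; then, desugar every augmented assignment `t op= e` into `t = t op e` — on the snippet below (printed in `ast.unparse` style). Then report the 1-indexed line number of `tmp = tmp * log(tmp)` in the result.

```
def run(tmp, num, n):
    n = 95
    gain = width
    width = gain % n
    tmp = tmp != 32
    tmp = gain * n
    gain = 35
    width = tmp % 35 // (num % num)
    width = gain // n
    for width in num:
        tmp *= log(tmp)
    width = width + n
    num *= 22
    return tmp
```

Transformed code:
def run(tmp, num, n):
    gain = width
    width = gain % 95
    tmp = tmp != 32
    tmp = gain * 95
    gain = 35
    width = tmp % 35 // (num % num)
    width = gain // 95
    for width in num:
        tmp = tmp * log(tmp)
    width = width + 95
    num = num * 22
    return tmp

10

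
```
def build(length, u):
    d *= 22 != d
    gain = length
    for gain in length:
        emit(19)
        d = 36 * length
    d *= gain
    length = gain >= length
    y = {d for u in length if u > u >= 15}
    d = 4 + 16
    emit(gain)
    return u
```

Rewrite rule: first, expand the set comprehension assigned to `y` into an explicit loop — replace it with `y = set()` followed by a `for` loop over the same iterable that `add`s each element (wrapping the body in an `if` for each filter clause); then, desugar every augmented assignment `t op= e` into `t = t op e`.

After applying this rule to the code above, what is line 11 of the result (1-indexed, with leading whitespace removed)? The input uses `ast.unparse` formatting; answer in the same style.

Transformed code:
def build(length, u):
    d = d * (22 != d)
    gain = length
    for gain in length:
        emit(19)
        d = 36 * length
    d = d * gain
    length = gain >= length
    y = set()
    for u in length:
        if u > u >= 15:
            y.add(d)
    d = 4 + 16
    emit(gain)
    return u

if u > u >= 15:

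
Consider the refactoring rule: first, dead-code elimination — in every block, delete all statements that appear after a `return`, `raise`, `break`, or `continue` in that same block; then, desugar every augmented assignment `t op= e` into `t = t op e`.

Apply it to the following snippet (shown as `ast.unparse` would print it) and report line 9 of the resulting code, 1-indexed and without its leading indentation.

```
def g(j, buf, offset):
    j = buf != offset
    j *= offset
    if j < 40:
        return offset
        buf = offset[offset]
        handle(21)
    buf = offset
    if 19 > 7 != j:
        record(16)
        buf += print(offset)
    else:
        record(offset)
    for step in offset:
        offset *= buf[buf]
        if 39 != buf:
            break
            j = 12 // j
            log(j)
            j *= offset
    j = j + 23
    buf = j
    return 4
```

buf = buf + print(offset)

Transformed code:
def g(j, buf, offset):
    j = buf != offset
    j = j * offset
    if j < 40:
        return offset
    buf = offset
    if 19 > 7 != j:
        record(16)
        buf = buf + print(offset)
    else:
        record(offset)
    for step in offset:
        offset = offset * buf[buf]
        if 39 != buf:
            break
    j = j + 23
    buf = j
    return 4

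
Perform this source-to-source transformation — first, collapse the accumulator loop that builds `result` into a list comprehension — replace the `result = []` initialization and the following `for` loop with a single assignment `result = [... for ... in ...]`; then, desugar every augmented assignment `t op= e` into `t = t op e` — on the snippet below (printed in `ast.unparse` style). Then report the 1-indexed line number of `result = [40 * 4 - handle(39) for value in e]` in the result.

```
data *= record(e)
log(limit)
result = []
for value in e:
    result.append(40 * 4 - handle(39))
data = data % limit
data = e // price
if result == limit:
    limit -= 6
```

Transformed code:
data = data * record(e)
log(limit)
result = [40 * 4 - handle(39) for value in e]
data = data % limit
data = e // price
if result == limit:
    limit = limit - 6

3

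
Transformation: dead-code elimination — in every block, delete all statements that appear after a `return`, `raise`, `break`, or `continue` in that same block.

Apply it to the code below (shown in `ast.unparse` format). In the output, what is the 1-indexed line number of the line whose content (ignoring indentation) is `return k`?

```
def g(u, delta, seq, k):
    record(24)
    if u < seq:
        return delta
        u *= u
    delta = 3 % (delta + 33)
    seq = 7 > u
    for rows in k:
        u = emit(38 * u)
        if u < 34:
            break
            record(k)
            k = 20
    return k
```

Transformed code:
def g(u, delta, seq, k):
    record(24)
    if u < seq:
        return delta
    delta = 3 % (delta + 33)
    seq = 7 > u
    for rows in k:
        u = emit(38 * u)
        if u < 34:
            break
    return k

11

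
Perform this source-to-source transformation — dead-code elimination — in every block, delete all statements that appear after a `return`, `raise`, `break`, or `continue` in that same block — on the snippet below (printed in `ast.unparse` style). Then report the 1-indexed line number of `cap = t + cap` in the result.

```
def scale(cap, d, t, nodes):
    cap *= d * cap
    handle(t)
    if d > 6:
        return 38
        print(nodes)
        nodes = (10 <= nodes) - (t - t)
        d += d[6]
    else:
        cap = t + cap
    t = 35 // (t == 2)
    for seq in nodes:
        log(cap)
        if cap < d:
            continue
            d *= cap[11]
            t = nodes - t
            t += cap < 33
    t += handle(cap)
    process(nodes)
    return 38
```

7

Transformed code:
def scale(cap, d, t, nodes):
    cap *= d * cap
    handle(t)
    if d > 6:
        return 38
    else:
        cap = t + cap
    t = 35 // (t == 2)
    for seq in nodes:
        log(cap)
        if cap < d:
            continue
    t += handle(cap)
    process(nodes)
    return 38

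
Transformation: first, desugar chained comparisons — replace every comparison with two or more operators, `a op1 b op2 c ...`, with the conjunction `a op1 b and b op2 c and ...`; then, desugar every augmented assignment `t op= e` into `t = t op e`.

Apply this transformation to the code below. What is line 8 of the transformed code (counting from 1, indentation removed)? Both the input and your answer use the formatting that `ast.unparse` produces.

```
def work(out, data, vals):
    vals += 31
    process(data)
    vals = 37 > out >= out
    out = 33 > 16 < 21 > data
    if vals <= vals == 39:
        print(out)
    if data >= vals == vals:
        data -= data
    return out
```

Transformed code:
def work(out, data, vals):
    vals = vals + 31
    process(data)
    vals = 37 > out and out >= out
    out = 33 > 16 and 16 < 21 and (21 > data)
    if vals <= vals and vals == 39:
        print(out)
    if data >= vals and vals == vals:
        data = data - data
    return out

if data >= vals and vals == vals:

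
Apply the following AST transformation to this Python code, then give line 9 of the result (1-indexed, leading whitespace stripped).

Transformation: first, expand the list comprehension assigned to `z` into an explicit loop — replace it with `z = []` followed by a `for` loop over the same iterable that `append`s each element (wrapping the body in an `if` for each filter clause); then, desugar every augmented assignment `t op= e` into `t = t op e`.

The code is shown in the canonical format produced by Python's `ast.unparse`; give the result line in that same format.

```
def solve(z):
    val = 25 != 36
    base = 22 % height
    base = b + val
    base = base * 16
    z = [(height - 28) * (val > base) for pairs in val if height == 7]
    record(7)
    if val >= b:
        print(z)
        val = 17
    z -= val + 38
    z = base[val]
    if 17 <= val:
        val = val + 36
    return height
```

Transformed code:
def solve(z):
    val = 25 != 36
    base = 22 % height
    base = b + val
    base = base * 16
    z = []
    for pairs in val:
        if height == 7:
            z.append((height - 28) * (val > base))
    record(7)
    if val >= b:
        print(z)
        val = 17
    z = z - (val + 38)
    z = base[val]
    if 17 <= val:
        val = val + 36
    return height

z.append((height - 28) * (val > base))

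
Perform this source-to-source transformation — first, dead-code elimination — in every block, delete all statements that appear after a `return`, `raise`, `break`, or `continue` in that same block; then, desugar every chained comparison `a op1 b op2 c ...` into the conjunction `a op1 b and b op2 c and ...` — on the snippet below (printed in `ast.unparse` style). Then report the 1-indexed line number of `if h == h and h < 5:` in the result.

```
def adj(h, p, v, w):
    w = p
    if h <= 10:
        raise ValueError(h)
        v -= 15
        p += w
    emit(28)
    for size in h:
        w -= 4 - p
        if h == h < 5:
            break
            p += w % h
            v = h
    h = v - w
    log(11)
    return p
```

8

Transformed code:
def adj(h, p, v, w):
    w = p
    if h <= 10:
        raise ValueError(h)
    emit(28)
    for size in h:
        w -= 4 - p
        if h == h and h < 5:
            break
    h = v - w
    log(11)
    return p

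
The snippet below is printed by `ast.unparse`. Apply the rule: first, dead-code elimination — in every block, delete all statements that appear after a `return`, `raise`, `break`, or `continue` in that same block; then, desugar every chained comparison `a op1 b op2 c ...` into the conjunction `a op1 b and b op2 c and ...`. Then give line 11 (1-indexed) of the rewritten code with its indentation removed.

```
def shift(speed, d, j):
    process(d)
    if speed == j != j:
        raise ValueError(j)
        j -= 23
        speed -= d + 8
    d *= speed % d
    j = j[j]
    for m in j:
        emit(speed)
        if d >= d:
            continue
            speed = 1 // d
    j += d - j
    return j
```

j += d - j

Transformed code:
def shift(speed, d, j):
    process(d)
    if speed == j and j != j:
        raise ValueError(j)
    d *= speed % d
    j = j[j]
    for m in j:
        emit(speed)
        if d >= d:
            continue
    j += d - j
    return j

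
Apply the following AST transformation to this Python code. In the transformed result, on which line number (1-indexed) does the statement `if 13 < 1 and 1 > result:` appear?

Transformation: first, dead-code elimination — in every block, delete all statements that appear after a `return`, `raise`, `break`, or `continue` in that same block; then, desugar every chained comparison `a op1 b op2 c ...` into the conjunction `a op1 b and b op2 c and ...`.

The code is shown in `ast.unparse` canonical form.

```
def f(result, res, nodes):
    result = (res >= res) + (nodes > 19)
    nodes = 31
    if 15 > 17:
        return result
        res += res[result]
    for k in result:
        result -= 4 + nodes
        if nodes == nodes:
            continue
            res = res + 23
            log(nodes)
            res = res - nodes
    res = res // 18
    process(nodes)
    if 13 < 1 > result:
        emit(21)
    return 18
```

12

Transformed code:
def f(result, res, nodes):
    result = (res >= res) + (nodes > 19)
    nodes = 31
    if 15 > 17:
        return result
    for k in result:
        result -= 4 + nodes
        if nodes == nodes:
            continue
    res = res // 18
    process(nodes)
    if 13 < 1 and 1 > result:
        emit(21)
    return 18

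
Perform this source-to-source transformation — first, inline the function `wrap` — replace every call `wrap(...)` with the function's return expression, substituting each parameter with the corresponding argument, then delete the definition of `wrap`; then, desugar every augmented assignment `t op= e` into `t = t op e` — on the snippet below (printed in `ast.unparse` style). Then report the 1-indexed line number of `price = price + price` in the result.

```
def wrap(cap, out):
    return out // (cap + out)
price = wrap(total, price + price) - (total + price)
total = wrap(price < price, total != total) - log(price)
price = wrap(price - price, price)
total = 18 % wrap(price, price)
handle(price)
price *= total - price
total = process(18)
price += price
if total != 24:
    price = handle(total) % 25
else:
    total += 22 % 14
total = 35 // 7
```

Transformed code:
price = (price + price) // (total + (price + price)) - (total + price)
total = (total != total) // ((price < price) + (total != total)) - log(price)
price = price // (price - price + price)
total = 18 % (price // (price + price))
handle(price)
price = price * (total - price)
total = process(18)
price = price + price
if total != 24:
    price = handle(total) % 25
else:
    total = total + 22 % 14
total = 35 // 7

8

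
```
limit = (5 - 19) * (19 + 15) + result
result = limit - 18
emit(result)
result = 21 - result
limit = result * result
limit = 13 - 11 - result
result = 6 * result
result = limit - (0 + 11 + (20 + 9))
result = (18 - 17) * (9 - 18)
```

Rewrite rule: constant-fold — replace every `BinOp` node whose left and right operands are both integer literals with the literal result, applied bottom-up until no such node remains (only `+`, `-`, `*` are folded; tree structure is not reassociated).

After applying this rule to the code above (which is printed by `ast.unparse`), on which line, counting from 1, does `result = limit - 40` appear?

Transformed code:
limit = -476 + result
result = limit - 18
emit(result)
result = 21 - result
limit = result * result
limit = 2 - result
result = 6 * result
result = limit - 40
result = -9

8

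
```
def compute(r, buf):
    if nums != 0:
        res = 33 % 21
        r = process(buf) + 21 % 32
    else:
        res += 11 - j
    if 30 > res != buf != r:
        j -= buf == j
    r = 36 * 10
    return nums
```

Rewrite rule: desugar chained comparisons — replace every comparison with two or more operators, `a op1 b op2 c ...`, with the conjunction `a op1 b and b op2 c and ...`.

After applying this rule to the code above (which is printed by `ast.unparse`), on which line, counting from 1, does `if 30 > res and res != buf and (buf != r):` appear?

7

Transformed code:
def compute(r, buf):
    if nums != 0:
        res = 33 % 21
        r = process(buf) + 21 % 32
    else:
        res += 11 - j
    if 30 > res and res != buf and (buf != r):
        j -= buf == j
    r = 36 * 10
    return nums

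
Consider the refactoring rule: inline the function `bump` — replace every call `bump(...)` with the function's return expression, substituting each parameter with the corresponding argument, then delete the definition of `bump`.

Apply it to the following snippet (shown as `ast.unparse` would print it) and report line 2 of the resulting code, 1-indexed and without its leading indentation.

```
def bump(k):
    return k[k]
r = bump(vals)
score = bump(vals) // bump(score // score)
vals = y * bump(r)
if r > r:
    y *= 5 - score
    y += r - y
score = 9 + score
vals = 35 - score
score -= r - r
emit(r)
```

Transformed code:
r = vals[vals]
score = vals[vals] // (score // score)[score // score]
vals = y * r[r]
if r > r:
    y *= 5 - score
    y += r - y
score = 9 + score
vals = 35 - score
score -= r - r
emit(r)

score = vals[vals] // (score // score)[score // score]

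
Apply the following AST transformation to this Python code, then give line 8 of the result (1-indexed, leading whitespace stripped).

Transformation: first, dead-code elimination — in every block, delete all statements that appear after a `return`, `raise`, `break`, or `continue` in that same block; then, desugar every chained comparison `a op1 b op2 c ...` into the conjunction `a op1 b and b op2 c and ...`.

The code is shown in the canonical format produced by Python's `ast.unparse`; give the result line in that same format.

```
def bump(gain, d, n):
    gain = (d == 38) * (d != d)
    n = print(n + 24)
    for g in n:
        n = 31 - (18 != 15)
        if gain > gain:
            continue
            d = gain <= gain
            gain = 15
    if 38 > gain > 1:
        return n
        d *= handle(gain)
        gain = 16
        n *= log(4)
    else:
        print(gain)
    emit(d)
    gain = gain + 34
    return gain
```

if 38 > gain and gain > 1:

Transformed code:
def bump(gain, d, n):
    gain = (d == 38) * (d != d)
    n = print(n + 24)
    for g in n:
        n = 31 - (18 != 15)
        if gain > gain:
            continue
    if 38 > gain and gain > 1:
        return n
    else:
        print(gain)
    emit(d)
    gain = gain + 34
    return gain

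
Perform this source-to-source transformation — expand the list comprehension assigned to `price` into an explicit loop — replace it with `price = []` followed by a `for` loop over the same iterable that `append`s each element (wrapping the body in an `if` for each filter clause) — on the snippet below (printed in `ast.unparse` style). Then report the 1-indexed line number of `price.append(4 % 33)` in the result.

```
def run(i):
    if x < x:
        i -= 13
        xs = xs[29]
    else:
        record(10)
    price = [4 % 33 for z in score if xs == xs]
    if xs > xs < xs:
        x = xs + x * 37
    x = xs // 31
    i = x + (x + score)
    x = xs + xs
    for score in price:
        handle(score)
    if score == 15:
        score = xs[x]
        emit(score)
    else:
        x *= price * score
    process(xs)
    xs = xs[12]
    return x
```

10

Transformed code:
def run(i):
    if x < x:
        i -= 13
        xs = xs[29]
    else:
        record(10)
    price = []
    for z in score:
        if xs == xs:
            price.append(4 % 33)
    if xs > xs < xs:
        x = xs + x * 37
    x = xs // 31
    i = x + (x + score)
    x = xs + xs
    for score in price:
        handle(score)
    if score == 15:
        score = xs[x]
        emit(score)
    else:
        x *= price * score
    process(xs)
    xs = xs[12]
    return x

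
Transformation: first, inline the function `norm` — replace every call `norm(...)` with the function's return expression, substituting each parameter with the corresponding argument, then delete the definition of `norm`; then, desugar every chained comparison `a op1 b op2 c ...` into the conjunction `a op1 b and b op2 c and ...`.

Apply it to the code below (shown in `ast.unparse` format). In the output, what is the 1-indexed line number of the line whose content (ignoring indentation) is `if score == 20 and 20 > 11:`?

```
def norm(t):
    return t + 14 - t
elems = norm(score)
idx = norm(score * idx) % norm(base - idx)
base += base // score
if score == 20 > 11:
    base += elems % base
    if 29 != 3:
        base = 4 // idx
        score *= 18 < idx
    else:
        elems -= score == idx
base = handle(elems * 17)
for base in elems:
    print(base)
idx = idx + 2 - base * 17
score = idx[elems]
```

Transformed code:
elems = score + 14 - score
idx = (score * idx + 14 - score * idx) % (base - idx + 14 - (base - idx))
base += base // score
if score == 20 and 20 > 11:
    base += elems % base
    if 29 != 3:
        base = 4 // idx
        score *= 18 < idx
    else:
        elems -= score == idx
base = handle(elems * 17)
for base in elems:
    print(base)
idx = idx + 2 - base * 17
score = idx[elems]

4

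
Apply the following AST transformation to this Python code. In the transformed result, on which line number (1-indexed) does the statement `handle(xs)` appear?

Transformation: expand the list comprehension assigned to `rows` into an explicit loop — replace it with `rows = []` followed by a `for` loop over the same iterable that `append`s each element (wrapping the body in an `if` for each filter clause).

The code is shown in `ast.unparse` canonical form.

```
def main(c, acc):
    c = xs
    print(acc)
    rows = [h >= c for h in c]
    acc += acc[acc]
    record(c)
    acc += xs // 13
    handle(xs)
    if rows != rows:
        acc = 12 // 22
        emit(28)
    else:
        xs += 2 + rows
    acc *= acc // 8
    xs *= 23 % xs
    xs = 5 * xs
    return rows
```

Transformed code:
def main(c, acc):
    c = xs
    print(acc)
    rows = []
    for h in c:
        rows.append(h >= c)
    acc += acc[acc]
    record(c)
    acc += xs // 13
    handle(xs)
    if rows != rows:
        acc = 12 // 22
        emit(28)
    else:
        xs += 2 + rows
    acc *= acc // 8
    xs *= 23 % xs
    xs = 5 * xs
    return rows

10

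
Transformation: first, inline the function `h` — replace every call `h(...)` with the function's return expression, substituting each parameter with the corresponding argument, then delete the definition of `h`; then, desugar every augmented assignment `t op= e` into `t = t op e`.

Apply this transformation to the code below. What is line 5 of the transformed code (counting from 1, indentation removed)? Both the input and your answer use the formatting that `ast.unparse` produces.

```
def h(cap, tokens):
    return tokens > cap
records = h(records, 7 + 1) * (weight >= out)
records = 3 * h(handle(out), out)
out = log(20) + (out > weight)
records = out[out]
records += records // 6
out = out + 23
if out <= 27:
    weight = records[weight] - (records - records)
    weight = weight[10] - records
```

records = records + records // 6

Transformed code:
records = (7 + 1 > records) * (weight >= out)
records = 3 * (out > handle(out))
out = log(20) + (out > weight)
records = out[out]
records = records + records // 6
out = out + 23
if out <= 27:
    weight = records[weight] - (records - records)
    weight = weight[10] - records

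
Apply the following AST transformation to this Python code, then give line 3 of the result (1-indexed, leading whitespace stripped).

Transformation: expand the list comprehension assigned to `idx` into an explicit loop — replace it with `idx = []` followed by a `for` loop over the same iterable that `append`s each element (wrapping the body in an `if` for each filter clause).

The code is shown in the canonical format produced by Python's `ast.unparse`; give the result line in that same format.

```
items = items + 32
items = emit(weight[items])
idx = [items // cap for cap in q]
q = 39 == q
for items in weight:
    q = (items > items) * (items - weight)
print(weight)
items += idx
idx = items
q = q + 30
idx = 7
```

Transformed code:
items = items + 32
items = emit(weight[items])
idx = []
for cap in q:
    idx.append(items // cap)
q = 39 == q
for items in weight:
    q = (items > items) * (items - weight)
print(weight)
items += idx
idx = items
q = q + 30
idx = 7

idx = []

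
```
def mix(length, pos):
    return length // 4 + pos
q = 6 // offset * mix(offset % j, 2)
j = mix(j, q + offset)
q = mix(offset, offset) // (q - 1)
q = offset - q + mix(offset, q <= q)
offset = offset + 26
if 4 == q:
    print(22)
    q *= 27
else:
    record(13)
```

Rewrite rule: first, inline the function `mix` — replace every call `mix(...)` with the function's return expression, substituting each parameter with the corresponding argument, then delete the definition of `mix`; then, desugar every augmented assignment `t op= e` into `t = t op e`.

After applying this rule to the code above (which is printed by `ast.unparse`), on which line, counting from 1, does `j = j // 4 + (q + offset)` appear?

Transformed code:
q = 6 // offset * (offset % j // 4 + 2)
j = j // 4 + (q + offset)
q = (offset // 4 + offset) // (q - 1)
q = offset - q + (offset // 4 + (q <= q))
offset = offset + 26
if 4 == q:
    print(22)
    q = q * 27
else:
    record(13)

2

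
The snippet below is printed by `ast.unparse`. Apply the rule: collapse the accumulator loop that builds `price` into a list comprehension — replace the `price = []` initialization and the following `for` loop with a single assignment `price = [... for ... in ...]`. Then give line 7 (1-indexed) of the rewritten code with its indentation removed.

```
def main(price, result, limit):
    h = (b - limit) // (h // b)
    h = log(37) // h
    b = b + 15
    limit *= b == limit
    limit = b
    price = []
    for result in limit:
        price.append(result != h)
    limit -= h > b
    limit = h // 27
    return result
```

price = [result != h for result in limit]

Transformed code:
def main(price, result, limit):
    h = (b - limit) // (h // b)
    h = log(37) // h
    b = b + 15
    limit *= b == limit
    limit = b
    price = [result != h for result in limit]
    limit -= h > b
    limit = h // 27
    return result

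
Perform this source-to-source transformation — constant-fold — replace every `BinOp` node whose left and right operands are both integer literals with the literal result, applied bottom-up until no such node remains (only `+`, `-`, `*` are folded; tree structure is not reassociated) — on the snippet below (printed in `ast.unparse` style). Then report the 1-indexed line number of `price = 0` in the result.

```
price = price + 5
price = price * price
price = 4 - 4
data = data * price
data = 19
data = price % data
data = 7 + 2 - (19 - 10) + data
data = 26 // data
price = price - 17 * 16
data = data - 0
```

3

Transformed code:
price = price + 5
price = price * price
price = 0
data = data * price
data = 19
data = price % data
data = 0 + data
data = 26 // data
price = price - 272
data = data - 0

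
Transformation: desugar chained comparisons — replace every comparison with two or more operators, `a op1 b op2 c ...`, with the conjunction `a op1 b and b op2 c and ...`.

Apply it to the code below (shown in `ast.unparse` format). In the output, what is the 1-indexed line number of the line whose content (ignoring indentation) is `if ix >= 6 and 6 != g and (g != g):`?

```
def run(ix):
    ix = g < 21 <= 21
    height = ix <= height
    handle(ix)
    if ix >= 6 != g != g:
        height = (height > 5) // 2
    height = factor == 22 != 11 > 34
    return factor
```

Transformed code:
def run(ix):
    ix = g < 21 and 21 <= 21
    height = ix <= height
    handle(ix)
    if ix >= 6 and 6 != g and (g != g):
        height = (height > 5) // 2
    height = factor == 22 and 22 != 11 and (11 > 34)
    return factor

5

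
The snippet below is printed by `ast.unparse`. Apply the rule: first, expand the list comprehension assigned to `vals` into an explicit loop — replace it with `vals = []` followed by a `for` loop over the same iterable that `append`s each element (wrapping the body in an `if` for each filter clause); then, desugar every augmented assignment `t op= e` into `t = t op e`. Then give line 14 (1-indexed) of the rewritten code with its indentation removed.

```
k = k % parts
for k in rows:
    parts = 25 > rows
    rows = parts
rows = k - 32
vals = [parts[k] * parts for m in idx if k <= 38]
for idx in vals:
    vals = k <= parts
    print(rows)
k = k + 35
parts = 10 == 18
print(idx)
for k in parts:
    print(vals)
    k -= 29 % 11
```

Transformed code:
k = k % parts
for k in rows:
    parts = 25 > rows
    rows = parts
rows = k - 32
vals = []
for m in idx:
    if k <= 38:
        vals.append(parts[k] * parts)
for idx in vals:
    vals = k <= parts
    print(rows)
k = k + 35
parts = 10 == 18
print(idx)
for k in parts:
    print(vals)
    k = k - 29 % 11

parts = 10 == 18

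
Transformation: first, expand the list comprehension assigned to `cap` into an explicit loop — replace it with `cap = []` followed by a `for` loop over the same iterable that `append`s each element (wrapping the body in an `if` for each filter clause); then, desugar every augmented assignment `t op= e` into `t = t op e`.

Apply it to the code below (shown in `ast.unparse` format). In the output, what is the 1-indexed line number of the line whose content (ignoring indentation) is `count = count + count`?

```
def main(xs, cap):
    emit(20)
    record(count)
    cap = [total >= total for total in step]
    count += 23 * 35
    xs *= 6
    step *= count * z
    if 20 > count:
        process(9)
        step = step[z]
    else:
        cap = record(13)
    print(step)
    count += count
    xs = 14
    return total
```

16

Transformed code:
def main(xs, cap):
    emit(20)
    record(count)
    cap = []
    for total in step:
        cap.append(total >= total)
    count = count + 23 * 35
    xs = xs * 6
    step = step * (count * z)
    if 20 > count:
        process(9)
        step = step[z]
    else:
        cap = record(13)
    print(step)
    count = count + count
    xs = 14
    return total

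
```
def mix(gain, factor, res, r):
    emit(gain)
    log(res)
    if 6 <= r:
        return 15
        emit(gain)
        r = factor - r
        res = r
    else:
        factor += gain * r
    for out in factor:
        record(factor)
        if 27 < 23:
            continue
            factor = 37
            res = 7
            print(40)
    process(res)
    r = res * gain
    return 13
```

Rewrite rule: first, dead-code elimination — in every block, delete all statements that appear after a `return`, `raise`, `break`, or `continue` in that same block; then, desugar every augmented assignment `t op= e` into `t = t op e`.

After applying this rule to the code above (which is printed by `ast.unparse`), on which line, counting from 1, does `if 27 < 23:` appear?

10

Transformed code:
def mix(gain, factor, res, r):
    emit(gain)
    log(res)
    if 6 <= r:
        return 15
    else:
        factor = factor + gain * r
    for out in factor:
        record(factor)
        if 27 < 23:
            continue
    process(res)
    r = res * gain
    return 13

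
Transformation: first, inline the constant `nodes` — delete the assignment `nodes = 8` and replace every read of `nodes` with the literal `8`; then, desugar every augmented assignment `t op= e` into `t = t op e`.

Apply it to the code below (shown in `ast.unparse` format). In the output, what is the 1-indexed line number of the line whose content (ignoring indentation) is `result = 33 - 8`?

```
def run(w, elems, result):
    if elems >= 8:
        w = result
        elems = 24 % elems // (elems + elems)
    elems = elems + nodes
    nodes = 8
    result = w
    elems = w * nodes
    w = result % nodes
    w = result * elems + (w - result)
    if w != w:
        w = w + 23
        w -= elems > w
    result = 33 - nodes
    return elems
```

Transformed code:
def run(w, elems, result):
    if elems >= 8:
        w = result
        elems = 24 % elems // (elems + elems)
    elems = elems + 8
    result = w
    elems = w * 8
    w = result % 8
    w = result * elems + (w - result)
    if w != w:
        w = w + 23
        w = w - (elems > w)
    result = 33 - 8
    return elems

13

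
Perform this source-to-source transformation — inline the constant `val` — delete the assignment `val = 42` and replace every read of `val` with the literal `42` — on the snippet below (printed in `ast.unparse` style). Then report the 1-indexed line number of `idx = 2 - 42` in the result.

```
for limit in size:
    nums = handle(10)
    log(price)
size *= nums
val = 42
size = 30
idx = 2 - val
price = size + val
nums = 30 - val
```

Transformed code:
for limit in size:
    nums = handle(10)
    log(price)
size *= nums
size = 30
idx = 2 - 42
price = size + 42
nums = 30 - 42

6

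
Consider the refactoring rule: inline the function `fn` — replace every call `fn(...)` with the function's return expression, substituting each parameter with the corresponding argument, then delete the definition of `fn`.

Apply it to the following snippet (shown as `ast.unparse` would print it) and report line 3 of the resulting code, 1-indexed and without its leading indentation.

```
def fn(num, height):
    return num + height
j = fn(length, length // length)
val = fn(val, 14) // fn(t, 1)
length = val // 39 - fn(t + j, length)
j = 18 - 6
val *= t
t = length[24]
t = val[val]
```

length = val // 39 - (t + j + length)

Transformed code:
j = length + length // length
val = (val + 14) // (t + 1)
length = val // 39 - (t + j + length)
j = 18 - 6
val *= t
t = length[24]
t = val[val]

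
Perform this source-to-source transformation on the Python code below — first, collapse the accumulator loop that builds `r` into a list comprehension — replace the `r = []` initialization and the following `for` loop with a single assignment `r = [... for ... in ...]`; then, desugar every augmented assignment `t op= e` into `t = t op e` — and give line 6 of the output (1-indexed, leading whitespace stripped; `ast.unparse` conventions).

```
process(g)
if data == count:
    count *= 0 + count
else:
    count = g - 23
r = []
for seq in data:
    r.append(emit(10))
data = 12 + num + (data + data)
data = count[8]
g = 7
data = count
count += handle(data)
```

r = [emit(10) for seq in data]

Transformed code:
process(g)
if data == count:
    count = count * (0 + count)
else:
    count = g - 23
r = [emit(10) for seq in data]
data = 12 + num + (data + data)
data = count[8]
g = 7
data = count
count = count + handle(data)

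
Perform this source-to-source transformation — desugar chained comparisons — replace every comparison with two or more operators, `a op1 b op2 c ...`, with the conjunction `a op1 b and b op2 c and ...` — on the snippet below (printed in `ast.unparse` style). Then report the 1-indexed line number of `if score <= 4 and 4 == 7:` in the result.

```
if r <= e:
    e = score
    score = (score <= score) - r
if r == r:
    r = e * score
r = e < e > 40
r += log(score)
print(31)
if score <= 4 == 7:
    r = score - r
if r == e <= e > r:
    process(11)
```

9

Transformed code:
if r <= e:
    e = score
    score = (score <= score) - r
if r == r:
    r = e * score
r = e < e and e > 40
r += log(score)
print(31)
if score <= 4 and 4 == 7:
    r = score - r
if r == e and e <= e and (e > r):
    process(11)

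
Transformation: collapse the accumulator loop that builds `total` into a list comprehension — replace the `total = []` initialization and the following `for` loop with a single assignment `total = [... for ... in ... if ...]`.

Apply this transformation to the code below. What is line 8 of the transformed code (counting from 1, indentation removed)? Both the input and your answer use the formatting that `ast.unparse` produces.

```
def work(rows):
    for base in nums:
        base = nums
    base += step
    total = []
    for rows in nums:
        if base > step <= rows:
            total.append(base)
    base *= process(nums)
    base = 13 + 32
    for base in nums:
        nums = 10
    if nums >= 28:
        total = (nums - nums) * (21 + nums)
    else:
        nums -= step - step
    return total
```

for base in nums:

Transformed code:
def work(rows):
    for base in nums:
        base = nums
    base += step
    total = [base for rows in nums if base > step <= rows]
    base *= process(nums)
    base = 13 + 32
    for base in nums:
        nums = 10
    if nums >= 28:
        total = (nums - nums) * (21 + nums)
    else:
        nums -= step - step
    return total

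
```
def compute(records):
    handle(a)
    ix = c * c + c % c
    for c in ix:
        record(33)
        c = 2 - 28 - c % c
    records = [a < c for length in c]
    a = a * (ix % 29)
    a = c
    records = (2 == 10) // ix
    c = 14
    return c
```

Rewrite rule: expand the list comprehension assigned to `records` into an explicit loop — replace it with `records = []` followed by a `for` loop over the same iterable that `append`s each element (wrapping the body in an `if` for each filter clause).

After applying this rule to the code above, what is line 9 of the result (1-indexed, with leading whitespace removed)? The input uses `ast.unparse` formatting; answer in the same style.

Transformed code:
def compute(records):
    handle(a)
    ix = c * c + c % c
    for c in ix:
        record(33)
        c = 2 - 28 - c % c
    records = []
    for length in c:
        records.append(a < c)
    a = a * (ix % 29)
    a = c
    records = (2 == 10) // ix
    c = 14
    return c

records.append(a < c)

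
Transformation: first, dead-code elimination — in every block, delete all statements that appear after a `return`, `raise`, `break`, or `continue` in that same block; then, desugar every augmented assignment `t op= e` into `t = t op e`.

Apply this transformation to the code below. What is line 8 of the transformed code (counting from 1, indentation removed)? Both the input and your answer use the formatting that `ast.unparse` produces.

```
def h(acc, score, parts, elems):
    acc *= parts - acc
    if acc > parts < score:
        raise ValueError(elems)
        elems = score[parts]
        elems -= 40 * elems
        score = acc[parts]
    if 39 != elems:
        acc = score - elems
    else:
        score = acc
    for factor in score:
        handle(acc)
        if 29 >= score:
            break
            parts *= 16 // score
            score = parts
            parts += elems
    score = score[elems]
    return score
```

score = acc

Transformed code:
def h(acc, score, parts, elems):
    acc = acc * (parts - acc)
    if acc > parts < score:
        raise ValueError(elems)
    if 39 != elems:
        acc = score - elems
    else:
        score = acc
    for factor in score:
        handle(acc)
        if 29 >= score:
            break
    score = score[elems]
    return score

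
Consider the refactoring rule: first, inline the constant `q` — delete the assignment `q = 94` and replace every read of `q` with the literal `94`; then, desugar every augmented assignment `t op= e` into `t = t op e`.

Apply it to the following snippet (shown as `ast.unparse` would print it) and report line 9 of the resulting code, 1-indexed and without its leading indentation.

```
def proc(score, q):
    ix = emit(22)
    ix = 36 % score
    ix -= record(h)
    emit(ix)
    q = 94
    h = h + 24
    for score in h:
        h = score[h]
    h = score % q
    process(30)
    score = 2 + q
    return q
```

Transformed code:
def proc(score, q):
    ix = emit(22)
    ix = 36 % score
    ix = ix - record(h)
    emit(ix)
    h = h + 24
    for score in h:
        h = score[h]
    h = score % 94
    process(30)
    score = 2 + 94
    return 94

h = score % 94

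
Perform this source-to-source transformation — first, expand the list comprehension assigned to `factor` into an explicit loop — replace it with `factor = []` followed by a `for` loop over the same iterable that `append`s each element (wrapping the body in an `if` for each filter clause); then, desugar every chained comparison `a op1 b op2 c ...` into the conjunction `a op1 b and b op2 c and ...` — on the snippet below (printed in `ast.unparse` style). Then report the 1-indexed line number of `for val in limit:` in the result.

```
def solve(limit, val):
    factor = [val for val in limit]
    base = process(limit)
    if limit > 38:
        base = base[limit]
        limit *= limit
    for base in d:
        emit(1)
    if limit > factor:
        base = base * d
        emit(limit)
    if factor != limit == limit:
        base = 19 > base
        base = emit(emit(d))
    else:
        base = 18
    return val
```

Transformed code:
def solve(limit, val):
    factor = []
    for val in limit:
        factor.append(val)
    base = process(limit)
    if limit > 38:
        base = base[limit]
        limit *= limit
    for base in d:
        emit(1)
    if limit > factor:
        base = base * d
        emit(limit)
    if factor != limit and limit == limit:
        base = 19 > base
        base = emit(emit(d))
    else:
        base = 18
    return val

3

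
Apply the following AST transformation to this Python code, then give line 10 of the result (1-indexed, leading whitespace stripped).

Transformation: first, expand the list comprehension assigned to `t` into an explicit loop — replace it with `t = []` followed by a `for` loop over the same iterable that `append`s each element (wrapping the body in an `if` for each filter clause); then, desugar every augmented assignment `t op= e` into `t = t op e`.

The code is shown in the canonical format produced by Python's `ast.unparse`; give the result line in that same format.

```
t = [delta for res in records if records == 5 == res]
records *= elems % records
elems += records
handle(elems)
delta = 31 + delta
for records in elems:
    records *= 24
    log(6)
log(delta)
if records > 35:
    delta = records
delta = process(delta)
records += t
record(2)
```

Transformed code:
t = []
for res in records:
    if records == 5 == res:
        t.append(delta)
records = records * (elems % records)
elems = elems + records
handle(elems)
delta = 31 + delta
for records in elems:
    records = records * 24
    log(6)
log(delta)
if records > 35:
    delta = records
delta = process(delta)
records = records + t
record(2)

records = records * 24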